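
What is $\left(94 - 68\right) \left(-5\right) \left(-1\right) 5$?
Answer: $650$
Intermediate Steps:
$\left(94 - 68\right) \left(-5\right) \left(-1\right) 5 = \left(94 - 68\right) 5 \cdot 5 = \left(94 - 68\right) 25 = 26 \cdot 25 = 650$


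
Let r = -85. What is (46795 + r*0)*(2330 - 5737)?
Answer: -159430565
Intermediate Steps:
(46795 + r*0)*(2330 - 5737) = (46795 - 85*0)*(2330 - 5737) = (46795 + 0)*(-3407) = 46795*(-3407) = -159430565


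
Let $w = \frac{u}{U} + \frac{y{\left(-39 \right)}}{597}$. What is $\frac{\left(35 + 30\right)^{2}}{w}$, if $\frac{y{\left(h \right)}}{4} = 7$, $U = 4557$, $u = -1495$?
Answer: $- \frac{1277137225}{84991} \approx -15027.0$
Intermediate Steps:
$y{\left(h \right)} = 28$ ($y{\left(h \right)} = 4 \cdot 7 = 28$)
$w = - \frac{84991}{302281}$ ($w = - \frac{1495}{4557} + \frac{28}{597} = - \frac{84991}{302281} \approx -0.28117$)
$\frac{\left(35 + 30\right)^{2}}{w} = \frac{\left(35 + 30\right)^{2}}{- \frac{84991}{302281}} = 65^{2} \left(- \frac{302281}{84991}\right) = 4225 \left(- \frac{302281}{84991}\right) = - \frac{1277137225}{84991}$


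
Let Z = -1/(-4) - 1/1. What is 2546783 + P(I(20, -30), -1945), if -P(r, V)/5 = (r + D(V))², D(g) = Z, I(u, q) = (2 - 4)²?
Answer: 40747683/16 ≈ 2.5467e+6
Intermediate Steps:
I(u, q) = 4 (I(u, q) = (-2)² = 4)
Z = -¾ (Z = -1*(-¼) - 1*1 = ¼ - 1 = -¾ ≈ -0.75000)
D(g) = -¾
P(r, V) = -5*(-¾ + r)² (P(r, V) = -5*(r - ¾)² = -5*(-¾ + r)²)
2546783 + P(I(20, -30), -1945) = 2546783 - 5*(-3 + 4*4)²/16 = 2546783 - 5*(-3 + 16)²/16 = 2546783 - 5/16*13² = 2546783 - 5/16*169 = 2546783 - 845/16 = 40747683/16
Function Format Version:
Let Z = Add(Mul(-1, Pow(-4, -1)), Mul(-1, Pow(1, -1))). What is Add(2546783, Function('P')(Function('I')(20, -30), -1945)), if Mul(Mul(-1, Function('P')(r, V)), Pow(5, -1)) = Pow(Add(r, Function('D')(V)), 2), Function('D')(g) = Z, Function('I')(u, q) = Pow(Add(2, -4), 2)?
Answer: Rational(40747683, 16) ≈ 2.5467e+6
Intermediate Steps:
Function('I')(u, q) = 4 (Function('I')(u, q) = Pow(-2, 2) = 4)
Z = Rational(-3, 4) (Z = Add(Mul(-1, Rational(-1, 4)), Mul(-1, 1)) = Add(Rational(1, 4), -1) = Rational(-3, 4) ≈ -0.75000)
Function('D')(g) = Rational(-3, 4)
Function('P')(r, V) = Mul(-5, Pow(Add(Rational(-3, 4), r), 2)) (Function('P')(r, V) = Mul(-5, Pow(Add(r, Rational(-3, 4)), 2)) = Mul(-5, Pow(Add(Rational(-3, 4), r), 2)))
Add(2546783, Function('P')(Function('I')(20, -30), -1945)) = Add(2546783, Mul(Rational(-5, 16), Pow(Add(-3, Mul(4, 4)), 2))) = Add(2546783, Mul(Rational(-5, 16), Pow(Add(-3, 16), 2))) = Add(2546783, Mul(Rational(-5, 16), Pow(13, 2))) = Add(2546783, Mul(Rational(-5, 16), 169)) = Add(2546783, Rational(-845, 16)) = Rational(40747683, 16)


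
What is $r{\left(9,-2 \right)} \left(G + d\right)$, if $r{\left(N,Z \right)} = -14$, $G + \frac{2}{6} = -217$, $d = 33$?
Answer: $\frac{7742}{3} \approx 2580.7$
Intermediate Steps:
$G = - \frac{652}{3}$ ($G = - \frac{1}{3} - 217 = - \frac{652}{3} \approx -217.33$)
$r{\left(9,-2 \right)} \left(G + d\right) = - 14 \left(- \frac{652}{3} + 33\right) = \left(-14\right) \left(- \frac{553}{3}\right) = \frac{7742}{3}$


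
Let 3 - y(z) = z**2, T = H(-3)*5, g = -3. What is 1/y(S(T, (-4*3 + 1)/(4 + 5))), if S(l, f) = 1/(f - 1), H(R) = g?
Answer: 400/1119 ≈ 0.35746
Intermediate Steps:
H(R) = -3
T = -15 (T = -3*5 = -15)
S(l, f) = 1/(-1 + f)
y(z) = 3 - z**2
1/y(S(T, (-4*3 + 1)/(4 + 5))) = 1/(3 - (1/(-1 + (-4*3 + 1)/(4 + 5)))**2) = 1/(3 - (1/(-1 + (-12 + 1)/9))**2) = 1/(3 - (1/(-1 - 11*1/9))**2) = 1/(3 - (1/(-1 - 11/9))**2) = 1/(3 - (1/(-20/9))**2) = 1/(3 - (-9/20)**2) = 1/(3 - 1*81/400) = 1/(3 - 81/400) = 1/(1119/400) = 400/1119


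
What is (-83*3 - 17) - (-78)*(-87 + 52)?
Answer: -2996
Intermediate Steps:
(-83*3 - 17) - (-78)*(-87 + 52) = (-249 - 17) - (-78)*(-35) = -266 - 1*2730 = -266 - 2730 = -2996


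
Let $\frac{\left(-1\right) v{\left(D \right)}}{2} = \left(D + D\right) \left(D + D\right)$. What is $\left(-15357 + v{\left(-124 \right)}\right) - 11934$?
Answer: $-150299$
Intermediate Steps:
$v{\left(D \right)} = - 8 D^{2}$ ($v{\left(D \right)} = - 2 \left(D + D\right) \left(D + D\right) = - 2 \cdot 2 D 2 D = - 2 \cdot 4 D^{2} = - 8 D^{2}$)
$\left(-15357 + v{\left(-124 \right)}\right) - 11934 = \left(-15357 - 8 \left(-124\right)^{2}\right) - 11934 = \left(-15357 - 123008\right) - 11934 = -138365 - 11934 = -150299$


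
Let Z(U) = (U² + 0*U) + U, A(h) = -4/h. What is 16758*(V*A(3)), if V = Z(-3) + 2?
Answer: -178752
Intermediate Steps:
Z(U) = U + U² (Z(U) = (U² + 0) + U = U² + U = U + U²)
V = 8 (V = -3*(1 - 3) + 2 = -3*(-2) + 2 = 6 + 2 = 8)
16758*(V*A(3)) = 16758*(8*(-4/3)) = 16758*(-32/3) = -178752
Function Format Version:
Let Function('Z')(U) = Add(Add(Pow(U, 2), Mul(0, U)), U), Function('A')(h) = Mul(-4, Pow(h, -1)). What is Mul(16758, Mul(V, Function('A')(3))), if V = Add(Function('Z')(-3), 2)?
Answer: -178752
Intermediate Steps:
Function('Z')(U) = Add(U, Pow(U, 2)) (Function('Z')(U) = Add(Add(Pow(U, 2), 0), U) = Add(Pow(U, 2), U) = Add(U, Pow(U, 2)))
V = 8 (V = Add(Mul(-3, Add(1, -3)), 2) = Add(Mul(-3, -2), 2) = Add(6, 2) = 8)
Mul(16758, Mul(V, Function('A')(3))) = Mul(16758, Mul(8, Mul(-4, Pow(3, -1)))) = Mul(16758, Mul(8, Mul(-4, Rational(1, 3)))) = Mul(16758, Mul(8, Rational(-4, 3))) = Mul(16758, Rational(-32, 3)) = -178752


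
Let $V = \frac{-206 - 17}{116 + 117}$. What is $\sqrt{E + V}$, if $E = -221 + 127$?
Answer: $\frac{5 i \sqrt{206205}}{233} \approx 9.7446 i$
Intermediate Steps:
$E = -94$
$V = - \frac{223}{233} \approx -0.95708$
$\sqrt{E + V} = \sqrt{-94 - \frac{223}{233}} = \sqrt{- \frac{22125}{233}} = \frac{5 i \sqrt{206205}}{233}$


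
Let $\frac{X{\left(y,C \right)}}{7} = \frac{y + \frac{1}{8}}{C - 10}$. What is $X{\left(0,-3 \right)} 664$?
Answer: $- \frac{581}{13} \approx -44.692$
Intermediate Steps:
$X{\left(y,C \right)} = \frac{7 \left(\frac{1}{8} + y\right)}{-10 + C}$ ($X{\left(y,C \right)} = 7 \frac{y + \frac{1}{8}}{C - 10} = 7 \frac{y + \frac{1}{8}}{-10 + C} = 7 \frac{\frac{1}{8} + y}{-10 + C} = \frac{7 \left(\frac{1}{8} + y\right)}{-10 + C}$)
$X{\left(0,-3 \right)} 664 = \frac{7 \left(1 + 8 \cdot 0\right)}{8 \left(-10 - 3\right)} 664 = \frac{7 \left(1 + 0\right)}{8 \left(-13\right)} 664 = \frac{7}{8} \left(- \frac{1}{13}\right) 1 \cdot 664 = \left(- \frac{7}{104}\right) 664 = - \frac{581}{13}$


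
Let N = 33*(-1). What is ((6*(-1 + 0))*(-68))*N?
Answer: -13464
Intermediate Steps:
N = -33
((6*(-1 + 0))*(-68))*N = ((6*(-1 + 0))*(-68))*(-33) = ((6*(-1))*(-68))*(-33) = -6*(-68)*(-33) = 408*(-33) = -13464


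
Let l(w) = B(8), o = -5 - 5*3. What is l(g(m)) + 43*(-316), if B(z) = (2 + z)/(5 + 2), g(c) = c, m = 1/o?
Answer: -95106/7 ≈ -13587.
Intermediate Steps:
o = -20 (o = -5 - 15 = -20)
m = -1/20 (m = 1/(-20) = -1/20 ≈ -0.050000)
B(z) = 2/7 + z/7 (B(z) = (2 + z)/7 = (2 + z)*(1/7) = 2/7 + z/7)
l(w) = 10/7 (l(w) = 2/7 + (1/7)*8 = 2/7 + 8/7 = 10/7)
l(g(m)) + 43*(-316) = 10/7 + 43*(-316) = 10/7 - 13588 = -95106/7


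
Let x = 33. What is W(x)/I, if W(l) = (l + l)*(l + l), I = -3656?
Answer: -1089/914 ≈ -1.1915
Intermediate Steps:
W(l) = 4*l² (W(l) = (2*l)*(2*l) = 4*l²)
W(x)/I = (4*33²)/(-3656) = (4*1089)*(-1/3656) = 4356*(-1/3656) = -1089/914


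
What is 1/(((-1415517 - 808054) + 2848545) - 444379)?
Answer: 1/180595 ≈ 5.5373e-6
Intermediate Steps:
1/(((-1415517 - 808054) + 2848545) - 444379) = 1/((-2223571 + 2848545) - 444379) = 1/(624974 - 444379) = 1/180595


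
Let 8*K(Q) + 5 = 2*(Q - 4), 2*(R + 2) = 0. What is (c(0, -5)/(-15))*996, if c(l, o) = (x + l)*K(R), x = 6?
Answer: 4233/5 ≈ 846.60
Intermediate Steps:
R = -2 (R = -2 + (½)*0 = -2 + 0 = -2)
K(Q) = -13/8 + Q/4 (K(Q) = -5/8 + (2*(Q - 4))/8 = -5/8 + (2*(-4 + Q))/8 = -5/8 + (-8 + 2*Q)/8 = -5/8 + (-1 + Q/4) = -13/8 + Q/4)
c(l, o) = -51/4 - 17*l/8 (c(l, o) = (6 + l)*(-13/8 + (¼)*(-2)) = (6 + l)*(-13/8 - ½) = (6 + l)*(-17/8) = -51/4 - 17*l/8)
(c(0, -5)/(-15))*996 = ((-51/4 - 17/8*0)/(-15))*996 = ((-51/4 + 0)*(-1/15))*996 = -51/4*(-1/15)*996 = (17/20)*996 = 4233/5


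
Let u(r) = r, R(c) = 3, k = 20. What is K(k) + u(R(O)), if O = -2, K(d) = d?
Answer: 23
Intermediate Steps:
K(k) + u(R(O)) = 20 + 3 = 23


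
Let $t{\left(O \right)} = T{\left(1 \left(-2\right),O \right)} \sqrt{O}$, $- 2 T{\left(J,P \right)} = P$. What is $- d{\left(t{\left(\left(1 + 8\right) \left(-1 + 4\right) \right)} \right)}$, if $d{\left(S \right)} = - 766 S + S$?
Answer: $- \frac{61965 \sqrt{3}}{2} \approx -53663.0$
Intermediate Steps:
$T{\left(J,P \right)} = - \frac{P}{2}$
$t{\left(O \right)} = - \frac{O^{\frac{3}{2}}}{2}$ ($t{\left(O \right)} = - \frac{O}{2} \sqrt{O} = - \frac{O^{\frac{3}{2}}}{2}$)
$d{\left(S \right)} = - 765 S$
$- d{\left(t{\left(\left(1 + 8\right) \left(-1 + 4\right) \right)} \right)} = - \left(-765\right) \left(- \frac{\left(\left(1 + 8\right) \left(-1 + 4\right)\right)^{\frac{3}{2}}}{2}\right) = - \left(-765\right) \left(- \frac{\left(9 \cdot 3\right)^{\frac{3}{2}}}{2}\right) = - \left(-765\right) \left(- \frac{27^{\frac{3}{2}}}{2}\right) = - \left(-765\right) \left(- \frac{81 \sqrt{3}}{2}\right) = - \frac{61965 \sqrt{3}}{2}$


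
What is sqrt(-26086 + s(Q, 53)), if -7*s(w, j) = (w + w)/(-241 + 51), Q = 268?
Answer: I*sqrt(11535703130)/665 ≈ 161.51*I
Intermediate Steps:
s(w, j) = w/665 (s(w, j) = -(w + w)/(7*(-241 + 51)) = -2*w/(7*(-190)) = -2*w*(-1)/(7*190) = -(-1)*w/665 = w/665)
sqrt(-26086 + s(Q, 53)) = sqrt(-26086 + (1/665)*268) = sqrt(-26086 + 268/665) = sqrt(-17346922/665) = I*sqrt(11535703130)/665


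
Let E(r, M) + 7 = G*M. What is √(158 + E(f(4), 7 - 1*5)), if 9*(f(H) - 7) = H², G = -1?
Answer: √149 ≈ 12.207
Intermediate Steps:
f(H) = 7 + H²/9
E(r, M) = -7 - M
√(158 + E(f(4), 7 - 1*5)) = √(158 + (-7 - (7 - 1*5))) = √(158 + (-7 - (7 - 5))) = √(158 + (-7 - 1*2)) = √(158 + (-7 - 2)) = √(158 - 9) = √149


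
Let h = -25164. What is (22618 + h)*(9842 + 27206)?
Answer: -94324208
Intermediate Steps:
(22618 + h)*(9842 + 27206) = (22618 - 25164)*(9842 + 27206) = -2546*37048 = -94324208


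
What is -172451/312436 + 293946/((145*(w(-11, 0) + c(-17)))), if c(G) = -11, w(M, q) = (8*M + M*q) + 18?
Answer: -31288249817/1223186940 ≈ -25.579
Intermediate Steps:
w(M, q) = 18 + 8*M + M*q
-172451/312436 + 293946/((145*(w(-11, 0) + c(-17)))) = -172451/312436 + 293946/((145*((18 + 8*(-11) - 11*0) - 11))) = -172451*1/312436 + 293946/((145*((18 - 88 + 0) - 11))) = -172451/312436 + 293946/((145*(-70 - 11))) = -172451/312436 + 293946/((145*(-81))) = -172451/312436 + 293946/(-11745) = -172451/312436 + 293946*(-1/11745) = -172451/312436 - 97982/3915 = -31288249817/1223186940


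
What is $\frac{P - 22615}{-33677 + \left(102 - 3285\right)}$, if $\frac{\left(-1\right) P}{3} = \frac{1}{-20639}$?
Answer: $\frac{233375491}{380376770} \approx 0.61354$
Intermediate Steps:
$P = \frac{3}{20639}$ ($P = - \frac{3}{-20639} = \left(-3\right) \left(- \frac{1}{20639}\right) = \frac{3}{20639} \approx 0.00014536$)
$\frac{P - 22615}{-33677 + \left(102 - 3285\right)} = \frac{\frac{3}{20639} - 22615}{-33677 + \left(102 - 3285\right)} = - \frac{466750982}{20639 \left(-33677 + \left(102 - 3285\right)\right)} = - \frac{466750982}{20639 \left(-33677 - 3183\right)} = - \frac{466750982}{20639 \left(-36860\right)} = \left(- \frac{466750982}{20639}\right) \left(- \frac{1}{36860}\right) = \frac{233375491}{380376770}$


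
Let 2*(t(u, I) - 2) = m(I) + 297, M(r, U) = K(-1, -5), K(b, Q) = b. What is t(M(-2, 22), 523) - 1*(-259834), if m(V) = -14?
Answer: 519955/2 ≈ 2.5998e+5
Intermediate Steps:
M(r, U) = -1
t(u, I) = 287/2 (t(u, I) = 2 + (-14 + 297)/2 = 2 + (1/2)*283 = 2 + 283/2 = 287/2)
t(M(-2, 22), 523) - 1*(-259834) = 287/2 - 1*(-259834) = 287/2 + 259834 = 519955/2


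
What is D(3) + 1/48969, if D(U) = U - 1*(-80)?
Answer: 4064428/48969 ≈ 83.000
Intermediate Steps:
D(U) = 80 + U (D(U) = U + 80 = 80 + U)
D(3) + 1/48969 = (80 + 3) + 1/48969 = 83 + 1/48969 = 4064428/48969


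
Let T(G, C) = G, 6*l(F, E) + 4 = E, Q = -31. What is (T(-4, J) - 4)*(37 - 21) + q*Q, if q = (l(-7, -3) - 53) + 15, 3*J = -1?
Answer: 6517/6 ≈ 1086.2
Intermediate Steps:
l(F, E) = -⅔ + E/6
J = -⅓ (J = (⅓)*(-1) = -⅓ ≈ -0.33333)
q = -235/6 (q = ((-⅔ + (⅙)*(-3)) - 53) + 15 = ((-⅔ - ½) - 53) + 15 = (-7/6 - 53) + 15 = -325/6 + 15 = -235/6 ≈ -39.167)
(T(-4, J) - 4)*(37 - 21) + q*Q = (-4 - 4)*(37 - 21) - 235/6*(-31) = -8*16 + 7285/6 = -128 + 7285/6 = 6517/6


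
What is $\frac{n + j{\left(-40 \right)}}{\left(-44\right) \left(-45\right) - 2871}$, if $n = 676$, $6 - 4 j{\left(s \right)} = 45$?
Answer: $- \frac{2665}{3564} \approx -0.74776$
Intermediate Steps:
$j{\left(s \right)} = - \frac{39}{4}$ ($j{\left(s \right)} = \frac{3}{2} - \frac{45}{4} = - \frac{39}{4}$)
$\frac{n + j{\left(-40 \right)}}{\left(-44\right) \left(-45\right) - 2871} = \frac{676 - \frac{39}{4}}{\left(-44\right) \left(-45\right) - 2871} = \frac{2665}{4 \left(1980 - 2871\right)} = \frac{2665}{4 \left(-891\right)} = \frac{2665}{4} \left(- \frac{1}{891}\right) = - \frac{2665}{3564}$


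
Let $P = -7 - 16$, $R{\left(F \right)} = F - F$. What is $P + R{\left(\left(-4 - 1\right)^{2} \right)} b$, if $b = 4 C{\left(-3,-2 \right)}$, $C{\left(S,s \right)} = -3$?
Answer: $-23$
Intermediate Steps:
$R{\left(F \right)} = 0$
$b = -12$ ($b = 4 \left(-3\right) = -12$)
$P = -23$ ($P = -7 - 16 = -23$)
$P + R{\left(\left(-4 - 1\right)^{2} \right)} b = -23 + 0 \left(-12\right) = -23 + 0 = -23$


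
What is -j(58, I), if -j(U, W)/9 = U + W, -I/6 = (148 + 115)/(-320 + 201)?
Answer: 76320/119 ≈ 641.34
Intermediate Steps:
I = 1578/119 (I = -6*(148 + 115)/(-320 + 201) = -1578/(-119) = -1578*(-1)/119 = -6*(-263/119) = 1578/119 ≈ 13.260)
j(U, W) = -9*U - 9*W (j(U, W) = -9*(U + W) = -9*U - 9*W)
-j(58, I) = -(-9*58 - 9*1578/119) = -(-522 - 14202/119) = -1*(-76320/119) = 76320/119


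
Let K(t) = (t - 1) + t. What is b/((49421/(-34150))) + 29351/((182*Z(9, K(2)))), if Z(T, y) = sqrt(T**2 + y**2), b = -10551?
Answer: 360316650/49421 + 4193*sqrt(10)/780 ≈ 7307.8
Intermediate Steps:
K(t) = -1 + 2*t (K(t) = (-1 + t) + t = -1 + 2*t)
b/((49421/(-34150))) + 29351/((182*Z(9, K(2)))) = -10551/(49421/(-34150)) + 29351/((182*sqrt(9**2 + (-1 + 2*2)**2))) = -10551/(49421*(-1/34150)) + 29351/((182*sqrt(81 + (-1 + 4)**2))) = -10551/(-49421/34150) + 29351/((182*sqrt(81 + 3**2))) = -10551*(-34150/49421) + 29351/((182*sqrt(81 + 9))) = 360316650/49421 + 29351/((182*sqrt(90))) = 360316650/49421 + 29351/((182*(3*sqrt(10)))) = 360316650/49421 + 29351/((546*sqrt(10))) = 360316650/49421 + 29351*(sqrt(10)/5460) = 360316650/49421 + 4193*sqrt(10)/780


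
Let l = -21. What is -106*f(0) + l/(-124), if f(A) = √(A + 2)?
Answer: 21/124 - 106*√2 ≈ -149.74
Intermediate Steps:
f(A) = √(2 + A)
-106*f(0) + l/(-124) = -106*√(2 + 0) - 21/(-124) = -106*√2 - 21*(-1/124) = -106*√2 + 21/124 = 21/124 - 106*√2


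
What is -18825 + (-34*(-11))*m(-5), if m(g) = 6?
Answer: -16581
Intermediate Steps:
-18825 + (-34*(-11))*m(-5) = -18825 - 34*(-11)*6 = -18825 + 374*6 = -18825 + 2244 = -16581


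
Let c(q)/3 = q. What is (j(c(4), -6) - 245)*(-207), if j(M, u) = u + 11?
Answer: 49680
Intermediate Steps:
c(q) = 3*q
j(M, u) = 11 + u
(j(c(4), -6) - 245)*(-207) = ((11 - 6) - 245)*(-207) = (5 - 245)*(-207) = -240*(-207) = 49680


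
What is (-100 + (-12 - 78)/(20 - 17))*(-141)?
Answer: 18330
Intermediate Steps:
(-100 + (-12 - 78)/(20 - 17))*(-141) = (-100 - 90/3)*(-141) = (-100 - 90*1/3)*(-141) = (-100 - 30)*(-141) = -130*(-141) = 18330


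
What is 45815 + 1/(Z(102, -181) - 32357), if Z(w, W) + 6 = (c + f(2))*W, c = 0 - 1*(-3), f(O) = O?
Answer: 1524173419/33268 ≈ 45815.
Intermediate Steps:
c = 3 (c = 0 + 3 = 3)
Z(w, W) = -6 + 5*W (Z(w, W) = -6 + (3 + 2)*W = -6 + 5*W)
45815 + 1/(Z(102, -181) - 32357) = 45815 + 1/((-6 + 5*(-181)) - 32357) = 45815 + 1/((-6 - 905) - 32357) = 45815 + 1/(-911 - 32357) = 45815 + 1/(-33268) = 45815 - 1/33268 = 1524173419/33268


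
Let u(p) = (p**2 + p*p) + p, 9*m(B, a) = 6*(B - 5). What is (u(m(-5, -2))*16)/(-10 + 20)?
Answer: 1184/9 ≈ 131.56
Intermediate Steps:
m(B, a) = -10/3 + 2*B/3 (m(B, a) = (6*(B - 5))/9 = (6*(-5 + B))/9 = (-30 + 6*B)/9 = -10/3 + 2*B/3)
u(p) = p + 2*p**2 (u(p) = (p**2 + p**2) + p = 2*p**2 + p = p + 2*p**2)
(u(m(-5, -2))*16)/(-10 + 20) = (((-10/3 + (2/3)*(-5))*(1 + 2*(-10/3 + (2/3)*(-5))))*16)/(-10 + 20) = (((-10/3 - 10/3)*(1 + 2*(-10/3 - 10/3)))*16)/10 = (-20*(1 + 2*(-20/3))/3*16)*(1/10) = (-20*(1 - 40/3)/3*16)*(1/10) = (-20/3*(-37/3)*16)*(1/10) = ((740/9)*16)*(1/10) = (11840/9)*(1/10) = 1184/9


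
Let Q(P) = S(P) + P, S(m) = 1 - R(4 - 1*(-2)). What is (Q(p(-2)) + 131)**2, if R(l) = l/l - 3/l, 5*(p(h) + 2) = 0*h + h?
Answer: 1666681/100 ≈ 16667.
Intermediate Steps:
p(h) = -2 + h/5 (p(h) = -2 + (0*h + h)/5 = -2 + (0 + h)/5 = -2 + h/5)
R(l) = 1 - 3/l
S(m) = 1/2 (S(m) = 1 - (-3 + (4 - 1*(-2)))/(4 - 1*(-2)) = 1 - (-3 + (4 + 2))/(4 + 2) = 1 - (-3 + 6)/6 = 1 - 3/6 = 1 - 1*1/2 = 1 - 1/2 = 1/2)
Q(P) = 1/2 + P
(Q(p(-2)) + 131)**2 = ((1/2 + (-2 + (1/5)*(-2))) + 131)**2 = ((1/2 + (-2 - 2/5)) + 131)**2 = ((1/2 - 12/5) + 131)**2 = (-19/10 + 131)**2 = (1291/10)**2 = 1666681/100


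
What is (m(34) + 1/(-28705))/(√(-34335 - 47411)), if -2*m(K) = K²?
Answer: 2370213*I*√81746/335216990 ≈ 2.0216*I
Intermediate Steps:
m(K) = -K²/2
(m(34) + 1/(-28705))/(√(-34335 - 47411)) = (-½*34² + 1/(-28705))/(√(-34335 - 47411)) = (-½*1156 - 1/28705)/(√(-81746)) = (-578 - 1/28705)/((I*√81746)) = -(-2370213)*I*√81746/335216990 = 2370213*I*√81746/335216990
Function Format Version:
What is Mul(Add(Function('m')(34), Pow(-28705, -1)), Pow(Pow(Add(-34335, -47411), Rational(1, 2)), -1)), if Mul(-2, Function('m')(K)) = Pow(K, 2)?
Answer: Mul(Rational(2370213, 335216990), I, Pow(81746, Rational(1, 2))) ≈ Mul(2.0216, I)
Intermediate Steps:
Function('m')(K) = Mul(Rational(-1, 2), Pow(K, 2))
Mul(Add(Function('m')(34), Pow(-28705, -1)), Pow(Pow(Add(-34335, -47411), Rational(1, 2)), -1)) = Mul(Add(Mul(Rational(-1, 2), Pow(34, 2)), Pow(-28705, -1)), Pow(Pow(Add(-34335, -47411), Rational(1, 2)), -1)) = Mul(Add(Mul(Rational(-1, 2), 1156), Rational(-1, 28705)), Pow(Pow(-81746, Rational(1, 2)), -1)) = Mul(Add(-578, Rational(-1, 28705)), Pow(Mul(I, Pow(81746, Rational(1, 2))), -1)) = Mul(Rational(-16591491, 28705), Mul(Rational(-1, 81746), I, Pow(81746, Rational(1, 2)))) = Mul(Rational(2370213, 335216990), I, Pow(81746, Rational(1, 2)))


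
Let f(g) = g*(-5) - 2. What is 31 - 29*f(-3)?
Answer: -346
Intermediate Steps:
f(g) = -2 - 5*g (f(g) = -5*g - 2 = -2 - 5*g)
31 - 29*f(-3) = 31 - 29*(-2 - 5*(-3)) = 31 - 29*(-2 + 15) = 31 - 29*13 = 31 - 377 = -346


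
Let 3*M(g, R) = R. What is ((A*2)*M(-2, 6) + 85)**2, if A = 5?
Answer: 11025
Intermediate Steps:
M(g, R) = R/3
((A*2)*M(-2, 6) + 85)**2 = ((5*2)*((1/3)*6) + 85)**2 = (10*2 + 85)**2 = (20 + 85)**2 = 105**2 = 11025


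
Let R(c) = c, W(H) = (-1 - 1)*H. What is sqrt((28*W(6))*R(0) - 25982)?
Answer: I*sqrt(25982) ≈ 161.19*I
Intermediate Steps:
W(H) = -2*H
sqrt((28*W(6))*R(0) - 25982) = sqrt((28*(-2*6))*0 - 25982) = sqrt((28*(-12))*0 - 25982) = sqrt(-336*0 - 25982) = sqrt(0 - 25982) = sqrt(-25982) = I*sqrt(25982)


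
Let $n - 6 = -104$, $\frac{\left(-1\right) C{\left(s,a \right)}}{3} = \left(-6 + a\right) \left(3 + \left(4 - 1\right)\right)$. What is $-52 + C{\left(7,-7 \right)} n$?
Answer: $-22984$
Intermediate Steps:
$C{\left(s,a \right)} = 108 - 18 a$ ($C{\left(s,a \right)} = - 3 \left(-6 + a\right) \left(3 + \left(4 - 1\right)\right) = - 3 \left(-6 + a\right) \left(3 + 3\right) = - 3 \left(-6 + a\right) 6 = - 3 \left(-36 + 6 a\right) = 108 - 18 a$)
$n = -98$ ($n = 6 - 104 = -98$)
$-52 + C{\left(7,-7 \right)} n = -52 + \left(108 - -126\right) \left(-98\right) = -52 + \left(108 + 126\right) \left(-98\right) = -52 + 234 \left(-98\right) = -52 - 22932 = -22984$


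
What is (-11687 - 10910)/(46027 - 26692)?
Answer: -22597/19335 ≈ -1.1687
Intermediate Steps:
(-11687 - 10910)/(46027 - 26692) = -22597/19335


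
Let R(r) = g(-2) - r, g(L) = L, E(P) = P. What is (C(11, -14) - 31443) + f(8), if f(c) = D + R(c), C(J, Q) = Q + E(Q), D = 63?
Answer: -31418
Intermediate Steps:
R(r) = -2 - r
C(J, Q) = 2*Q (C(J, Q) = Q + Q = 2*Q)
f(c) = 61 - c (f(c) = 63 + (-2 - c) = 61 - c)
(C(11, -14) - 31443) + f(8) = (2*(-14) - 31443) + (61 - 1*8) = (-28 - 31443) + (61 - 8) = -31471 + 53 = -31418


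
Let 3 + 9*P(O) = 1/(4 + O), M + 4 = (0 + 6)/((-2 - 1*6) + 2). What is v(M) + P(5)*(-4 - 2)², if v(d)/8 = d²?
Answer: 1696/9 ≈ 188.44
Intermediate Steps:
M = -5 (M = -4 + (0 + 6)/((-2 - 1*6) + 2) = -4 + 6/((-2 - 6) + 2) = -4 + 6/(-8 + 2) = -4 + 6/(-6) = -4 + 6*(-⅙) = -4 - 1 = -5)
v(d) = 8*d²
P(O) = -⅓ + 1/(9*(4 + O))
v(M) + P(5)*(-4 - 2)² = 8*(-5)² + ((-11 - 3*5)/(9*(4 + 5)))*(-4 - 2)² = 8*25 + ((⅑)*(-11 - 15)/9)*(-6)² = 200 + ((⅑)*(⅑)*(-26))*36 = 200 - 26/81*36 = 200 - 104/9 = 1696/9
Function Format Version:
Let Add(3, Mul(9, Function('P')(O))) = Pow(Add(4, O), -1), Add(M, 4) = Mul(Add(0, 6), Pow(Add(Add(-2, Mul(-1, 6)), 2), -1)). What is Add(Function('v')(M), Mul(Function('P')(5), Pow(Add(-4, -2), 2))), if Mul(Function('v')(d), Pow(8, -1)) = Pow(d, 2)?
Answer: Rational(1696, 9) ≈ 188.44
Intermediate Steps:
M = -5 (M = Add(-4, Mul(Add(0, 6), Pow(Add(Add(-2, Mul(-1, 6)), 2), -1))) = Add(-4, Mul(6, Pow(Add(Add(-2, -6), 2), -1))) = Add(-4, Mul(6, Pow(Add(-8, 2), -1))) = Add(-4, Mul(6, Pow(-6, -1))) = Add(-4, Mul(6, Rational(-1, 6))) = Add(-4, -1) = -5)
Function('v')(d) = Mul(8, Pow(d, 2))
Function('P')(O) = Add(Rational(-1, 3), Mul(Rational(1, 9), Pow(Add(4, O), -1)))
Add(Function('v')(M), Mul(Function('P')(5), Pow(Add(-4, -2), 2))) = Add(Mul(8, Pow(-5, 2)), Mul(Mul(Rational(1, 9), Pow(Add(4, 5), -1), Add(-11, Mul(-3, 5))), Pow(Add(-4, -2), 2))) = Add(Mul(8, 25), Mul(Mul(Rational(1, 9), Pow(9, -1), Add(-11, -15)), Pow(-6, 2))) = Add(200, Mul(Mul(Rational(1, 9), Rational(1, 9), -26), 36)) = Add(200, Mul(Rational(-26, 81), 36)) = Add(200, Rational(-104, 9)) = Rational(1696, 9)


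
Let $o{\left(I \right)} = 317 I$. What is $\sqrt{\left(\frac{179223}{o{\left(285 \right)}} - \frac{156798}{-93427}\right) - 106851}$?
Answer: $\frac{i \sqrt{845812791013026837925690}}{2813554105} \approx 326.88 i$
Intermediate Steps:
$\sqrt{\left(\frac{179223}{o{\left(285 \right)}} - \frac{156798}{-93427}\right) - 106851} = \sqrt{\left(\frac{179223}{317 \cdot 285} - \frac{156798}{-93427}\right) - 106851} = \sqrt{\left(\frac{179223}{90345} - - \frac{156798}{93427}\right) - 106851} = \sqrt{\left(179223 \cdot \frac{1}{90345} + \frac{156798}{93427}\right) - 106851} = \sqrt{\left(\frac{59741}{30115} + \frac{156798}{93427}\right) - 106851} = \sqrt{\frac{10303394177}{2813554105} - 106851} = \sqrt{- \frac{300620766279178}{2813554105}} = \frac{i \sqrt{845812791013026837925690}}{2813554105}$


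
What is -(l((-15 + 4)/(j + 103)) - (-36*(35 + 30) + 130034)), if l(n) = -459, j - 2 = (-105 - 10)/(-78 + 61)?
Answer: 128153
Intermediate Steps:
j = 149/17 (j = 2 + (-105 - 10)/(-78 + 61) = 2 - 115/(-17) = 2 - 115*(-1/17) = 2 + 115/17 = 149/17 ≈ 8.7647)
-(l((-15 + 4)/(j + 103)) - (-36*(35 + 30) + 130034)) = -(-459 - (-36*(35 + 30) + 130034)) = -(-459 - (-36*65 + 130034)) = -(-459 - (-2340 + 130034)) = -(-459 - 1*127694) = -(-459 - 127694) = -1*(-128153) = 128153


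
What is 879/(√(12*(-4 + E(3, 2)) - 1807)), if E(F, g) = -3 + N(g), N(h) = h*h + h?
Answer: -879*I*√1819/1819 ≈ -20.61*I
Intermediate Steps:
N(h) = h + h² (N(h) = h² + h = h + h²)
E(F, g) = -3 + g*(1 + g)
879/(√(12*(-4 + E(3, 2)) - 1807)) = 879/(√(12*(-4 + (-3 + 2*(1 + 2))) - 1807)) = 879/(√(12*(-4 + (-3 + 2*3)) - 1807)) = 879/(√(12*(-4 + (-3 + 6)) - 1807)) = 879/(√(12*(-4 + 3) - 1807)) = 879/(√(12*(-1) - 1807)) = 879/(√(-12 - 1807)) = 879/(√(-1819)) = 879/((I*√1819)) = 879*(-I*√1819/1819) = -879*I*√1819/1819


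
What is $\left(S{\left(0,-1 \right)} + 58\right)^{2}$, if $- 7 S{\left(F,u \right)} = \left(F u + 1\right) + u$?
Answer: $3364$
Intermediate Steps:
$S{\left(F,u \right)} = - \frac{1}{7} - \frac{u}{7} - \frac{F u}{7}$ ($S{\left(F,u \right)} = - \frac{\left(F u + 1\right) + u}{7} = - \frac{\left(1 + F u\right) + u}{7} = - \frac{1 + u + F u}{7} = - \frac{1}{7} - \frac{u}{7} - \frac{F u}{7}$)
$\left(S{\left(0,-1 \right)} + 58\right)^{2} = \left(\left(- \frac{1}{7} - - \frac{1}{7} - 0 \left(-1\right)\right) + 58\right)^{2} = \left(\left(- \frac{1}{7} + \frac{1}{7} + 0\right) + 58\right)^{2} = \left(0 + 58\right)^{2} = 58^{2} = 3364$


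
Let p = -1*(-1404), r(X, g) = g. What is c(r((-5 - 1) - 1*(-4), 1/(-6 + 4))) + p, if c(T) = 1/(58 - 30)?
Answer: 39313/28 ≈ 1404.0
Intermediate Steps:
p = 1404
c(T) = 1/28
c(r((-5 - 1) - 1*(-4), 1/(-6 + 4))) + p = 1/28 + 1404 = 39313/28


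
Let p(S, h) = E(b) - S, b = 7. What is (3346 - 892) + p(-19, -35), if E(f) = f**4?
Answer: 4874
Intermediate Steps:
p(S, h) = 2401 - S (p(S, h) = 7**4 - S = 2401 - S)
(3346 - 892) + p(-19, -35) = (3346 - 892) + (2401 - 1*(-19)) = 2454 + (2401 + 19) = 2454 + 2420 = 4874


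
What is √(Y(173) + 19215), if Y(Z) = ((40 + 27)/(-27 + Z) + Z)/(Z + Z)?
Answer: √12258847356685/25258 ≈ 138.62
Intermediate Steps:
Y(Z) = (Z + 67/(-27 + Z))/(2*Z) (Y(Z) = (67/(-27 + Z) + Z)/((2*Z)) = (Z + 67/(-27 + Z))*(1/(2*Z)) = (Z + 67/(-27 + Z))/(2*Z))
√(Y(173) + 19215) = √((½)*(67 + 173² - 27*173)/(173*(-27 + 173)) + 19215) = √((½)*(1/173)*(67 + 29929 - 4671)/146 + 19215) = √((½)*(1/173)*(1/146)*25325 + 19215) = √(25325/50516 + 19215) = √(970690265/50516) = √12258847356685/25258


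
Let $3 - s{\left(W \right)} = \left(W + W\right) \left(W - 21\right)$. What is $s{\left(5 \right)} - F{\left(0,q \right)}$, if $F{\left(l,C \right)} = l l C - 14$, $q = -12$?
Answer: $177$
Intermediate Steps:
$s{\left(W \right)} = 3 - 2 W \left(-21 + W\right)$ ($s{\left(W \right)} = 3 - \left(W + W\right) \left(W - 21\right) = 3 - 2 W \left(-21 + W\right)$)
$F{\left(l,C \right)} = -14 + C l^{2}$ ($F{\left(l,C \right)} = l^{2} C - 14 = C l^{2} - 14 = -14 + C l^{2}$)
$s{\left(5 \right)} - F{\left(0,q \right)} = \left(3 - 2 \cdot 5^{2} + 42 \cdot 5\right) - \left(-14 - 12 \cdot 0^{2}\right) = \left(3 - 50 + 210\right) - \left(-14 - 0\right) = \left(3 - 50 + 210\right) - \left(-14 + 0\right) = 163 - -14 = 163 + 14 = 177$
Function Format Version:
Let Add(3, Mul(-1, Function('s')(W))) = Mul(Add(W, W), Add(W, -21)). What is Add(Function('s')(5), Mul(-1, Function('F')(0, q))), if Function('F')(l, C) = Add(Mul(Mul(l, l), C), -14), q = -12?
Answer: 177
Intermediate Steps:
Function('s')(W) = Add(3, Mul(-2, W, Add(-21, W))) (Function('s')(W) = Add(3, Mul(-1, Mul(Add(W, W), Add(W, -21)))) = Add(3, Mul(-1, Mul(Mul(2, W), Add(-21, W)))) = Add(3, Mul(-1, Mul(2, W, Add(-21, W)))) = Add(3, Mul(-2, W, Add(-21, W))))
Function('F')(l, C) = Add(-14, Mul(C, Pow(l, 2))) (Function('F')(l, C) = Add(Mul(Pow(l, 2), C), -14) = Add(Mul(C, Pow(l, 2)), -14) = Add(-14, Mul(C, Pow(l, 2))))
Add(Function('s')(5), Mul(-1, Function('F')(0, q))) = Add(Add(3, Mul(-2, Pow(5, 2)), Mul(42, 5)), Mul(-1, Add(-14, Mul(-12, Pow(0, 2))))) = Add(Add(3, Mul(-2, 25), 210), Mul(-1, Add(-14, Mul(-12, 0)))) = Add(Add(3, -50, 210), Mul(-1, Add(-14, 0))) = Add(163, Mul(-1, -14)) = Add(163, 14) = 177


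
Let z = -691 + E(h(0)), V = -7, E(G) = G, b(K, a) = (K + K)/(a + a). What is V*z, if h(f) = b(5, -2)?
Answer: 9709/2 ≈ 4854.5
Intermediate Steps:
b(K, a) = K/a (b(K, a) = (2*K)/((2*a)) = (2*K)*(1/(2*a)) = K/a)
h(f) = -5/2 (h(f) = 5/(-2) = 5*(-½) = -5/2)
z = -1387/2 (z = -691 - 5/2 = -1387/2 ≈ -693.50)
V*z = -7*(-1387/2) = 9709/2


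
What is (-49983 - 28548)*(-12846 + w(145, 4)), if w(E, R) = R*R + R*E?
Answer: 962004750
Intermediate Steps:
w(E, R) = R² + E*R
(-49983 - 28548)*(-12846 + w(145, 4)) = (-49983 - 28548)*(-12846 + 4*(145 + 4)) = -78531*(-12846 + 4*149) = -78531*(-12846 + 596) = -78531*(-12250) = 962004750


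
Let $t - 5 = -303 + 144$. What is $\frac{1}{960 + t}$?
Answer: $\frac{1}{806} \approx 0.0012407$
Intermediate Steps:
$t = -154$ ($t = 5 + \left(-303 + 144\right) = 5 - 159 = -154$)
$\frac{1}{960 + t} = \frac{1}{960 - 154} = \frac{1}{806}$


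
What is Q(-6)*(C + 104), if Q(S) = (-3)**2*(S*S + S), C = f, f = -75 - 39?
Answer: -2700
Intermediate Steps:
f = -114
C = -114
Q(S) = 9*S + 9*S**2 (Q(S) = 9*(S**2 + S) = 9*(S + S**2) = 9*S + 9*S**2)
Q(-6)*(C + 104) = (9*(-6)*(1 - 6))*(-114 + 104) = (9*(-6)*(-5))*(-10) = 270*(-10) = -2700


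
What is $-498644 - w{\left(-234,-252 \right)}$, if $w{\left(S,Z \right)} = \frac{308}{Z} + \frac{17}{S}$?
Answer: $- \frac{38894131}{78} \approx -4.9864 \cdot 10^{5}$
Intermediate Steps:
$w{\left(S,Z \right)} = \frac{17}{S} + \frac{308}{Z}$
$-498644 - w{\left(-234,-252 \right)} = -498644 - \left(\frac{17}{-234} + \frac{308}{-252}\right) = -498644 - \left(17 \left(- \frac{1}{234}\right) + 308 \left(- \frac{1}{252}\right)\right) = -498644 - \left(- \frac{17}{234} - \frac{11}{9}\right) = -498644 - - \frac{101}{78} = -498644 + \frac{101}{78} = - \frac{38894131}{78}$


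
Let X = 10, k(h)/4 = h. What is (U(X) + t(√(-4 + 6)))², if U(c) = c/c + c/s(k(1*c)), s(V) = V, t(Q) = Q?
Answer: 57/16 + 5*√2/2 ≈ 7.0980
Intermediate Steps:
k(h) = 4*h
U(c) = 5/4 (U(c) = c/c + c/((4*(1*c))) = 1 + c/((4*c)) = 1 + c*(1/(4*c)) = 1 + ¼ = 5/4)
(U(X) + t(√(-4 + 6)))² = (5/4 + √(-4 + 6))² = (5/4 + √2)²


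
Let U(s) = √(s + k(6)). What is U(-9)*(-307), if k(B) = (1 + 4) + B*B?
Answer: -1228*√2 ≈ -1736.7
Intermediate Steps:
k(B) = 5 + B²
U(s) = √(41 + s) (U(s) = √(s + (5 + 6²)) = √(s + (5 + 36)) = √(s + 41) = √(41 + s))
U(-9)*(-307) = √(41 - 9)*(-307) = √32*(-307) = (4*√2)*(-307) = -1228*√2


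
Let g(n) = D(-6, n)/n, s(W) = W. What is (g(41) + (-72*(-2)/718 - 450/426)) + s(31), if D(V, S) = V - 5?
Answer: 31221807/1045049 ≈ 29.876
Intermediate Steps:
D(V, S) = -5 + V
g(n) = -11/n (g(n) = (-5 - 6)/n = -11/n)
(g(41) + (-72*(-2)/718 - 450/426)) + s(31) = (-11/41 + (-72*(-2)/718 - 450/426)) + 31 = (-11*1/41 + (144*(1/718) - 450*1/426)) + 31 = (-11/41 + (72/359 - 75/71)) + 31 = (-11/41 - 21813/25489) + 31 = -1174712/1045049 + 31 = 31221807/1045049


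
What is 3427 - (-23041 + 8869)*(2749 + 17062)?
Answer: 280764919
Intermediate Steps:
3427 - (-23041 + 8869)*(2749 + 17062) = 3427 - (-14172)*19811 = 3427 - 1*(-280761492) = 3427 + 280761492 = 280764919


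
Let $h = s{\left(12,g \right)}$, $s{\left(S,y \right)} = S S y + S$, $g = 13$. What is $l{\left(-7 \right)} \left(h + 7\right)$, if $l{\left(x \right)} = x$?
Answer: $-13237$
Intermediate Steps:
$s{\left(S,y \right)} = S + y S^{2}$ ($s{\left(S,y \right)} = S^{2} y + S = y S^{2} + S = S + y S^{2}$)
$h = 1884$ ($h = 12 \left(1 + 12 \cdot 13\right) = 12 \left(1 + 156\right) = 12 \cdot 157 = 1884$)
$l{\left(-7 \right)} \left(h + 7\right) = - 7 \left(1884 + 7\right) = \left(-7\right) 1891 = -13237$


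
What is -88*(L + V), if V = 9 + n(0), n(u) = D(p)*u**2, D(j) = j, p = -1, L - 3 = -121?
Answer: 9592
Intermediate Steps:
L = -118 (L = 3 - 121 = -118)
n(u) = -u**2
V = 9 (V = 9 - 1*0**2 = 9 - 1*0 = 9 + 0 = 9)
-88*(L + V) = -88*(-118 + 9) = -88*(-109) = 9592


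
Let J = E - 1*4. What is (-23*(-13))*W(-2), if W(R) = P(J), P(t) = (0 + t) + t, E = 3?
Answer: -598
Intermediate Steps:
J = -1 (J = 3 - 1*4 = 3 - 4 = -1)
P(t) = 2*t (P(t) = t + t = 2*t)
W(R) = -2 (W(R) = 2*(-1) = -2)
(-23*(-13))*W(-2) = -23*(-13)*(-2) = 299*(-2) = -598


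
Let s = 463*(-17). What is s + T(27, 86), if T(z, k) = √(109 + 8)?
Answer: -7871 + 3*√13 ≈ -7860.2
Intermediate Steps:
T(z, k) = 3*√13 (T(z, k) = √117 = 3*√13)
s = -7871
s + T(27, 86) = -7871 + 3*√13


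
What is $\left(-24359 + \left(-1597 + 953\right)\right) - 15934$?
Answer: $-40937$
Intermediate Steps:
$\left(-24359 + \left(-1597 + 953\right)\right) - 15934 = \left(-24359 - 644\right) - 15934 = -25003 - 15934 = -40937$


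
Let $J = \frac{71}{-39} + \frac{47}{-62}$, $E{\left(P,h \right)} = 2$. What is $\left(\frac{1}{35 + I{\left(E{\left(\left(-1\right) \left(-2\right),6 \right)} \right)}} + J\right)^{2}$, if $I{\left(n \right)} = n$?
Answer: $\frac{52110388729}{8004165156} \approx 6.5104$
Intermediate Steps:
$J = - \frac{6235}{2418}$ ($J = 71 \left(- \frac{1}{39}\right) + 47 \left(- \frac{1}{62}\right) = - \frac{71}{39} - \frac{47}{62} = - \frac{6235}{2418} \approx -2.5786$)
$\left(\frac{1}{35 + I{\left(E{\left(\left(-1\right) \left(-2\right),6 \right)} \right)}} + J\right)^{2} = \left(\frac{1}{35 + 2} - \frac{6235}{2418}\right)^{2} = \left(\frac{1}{37} - \frac{6235}{2418}\right)^{2} = \left(- \frac{228277}{89466}\right)^{2} = \frac{52110388729}{8004165156}$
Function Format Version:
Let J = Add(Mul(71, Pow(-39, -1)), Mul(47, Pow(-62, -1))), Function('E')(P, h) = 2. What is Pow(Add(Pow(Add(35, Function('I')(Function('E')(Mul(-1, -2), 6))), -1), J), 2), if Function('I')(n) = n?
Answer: Rational(52110388729, 8004165156) ≈ 6.5104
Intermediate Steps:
J = Rational(-6235, 2418) (J = Add(Mul(71, Rational(-1, 39)), Mul(47, Rational(-1, 62))) = Add(Rational(-71, 39), Rational(-47, 62)) = Rational(-6235, 2418) ≈ -2.5786)
Pow(Add(Pow(Add(35, Function('I')(Function('E')(Mul(-1, -2), 6))), -1), J), 2) = Pow(Add(Pow(Add(35, 2), -1), Rational(-6235, 2418)), 2) = Pow(Add(Pow(37, -1), Rational(-6235, 2418)), 2) = Pow(Add(Rational(1, 37), Rational(-6235, 2418)), 2) = Pow(Rational(-228277, 89466), 2) = Rational(52110388729, 8004165156)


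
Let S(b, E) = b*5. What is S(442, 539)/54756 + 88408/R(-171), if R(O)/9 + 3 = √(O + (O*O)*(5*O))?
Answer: (-6895739*I + 85*√2777914)/(2106*(I + √2777914)) ≈ 0.039182 - 1.9646*I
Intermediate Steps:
S(b, E) = 5*b
R(O) = -27 + 9*√(O + 5*O³) (R(O) = -27 + 9*√(O + (O*O)*(5*O)) = -27 + 9*√(O + O²*(5*O)) = -27 + 9*√(O + 5*O³))
S(442, 539)/54756 + 88408/R(-171) = (5*442)/54756 + 88408/(-27 + 9*√(-171 + 5*(-171)³)) = 2210*(1/54756) + 88408/(-27 + 9*√(-171 + 5*(-5000211))) = 85/2106 + 88408/(-27 + 9*√(-171 - 25001055)) = 85/2106 + 88408/(-27 + 9*√(-25001226)) = 85/2106 + 88408/(-27 + 9*(3*I*√2777914)) = 85/2106 + 88408/(-27 + 27*I*√2777914)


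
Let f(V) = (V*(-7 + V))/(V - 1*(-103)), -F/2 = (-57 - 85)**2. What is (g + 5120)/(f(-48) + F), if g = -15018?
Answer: 4949/20140 ≈ 0.24573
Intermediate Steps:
F = -40328 (F = -2*(-57 - 85)**2 = -2*(-142)**2 = -2*20164 = -40328)
f(V) = V*(-7 + V)/(103 + V) (f(V) = (V*(-7 + V))/(V + 103) = (V*(-7 + V))/(103 + V) = V*(-7 + V)/(103 + V))
(g + 5120)/(f(-48) + F) = (-15018 + 5120)/(-48*(-7 - 48)/(103 - 48) - 40328) = -9898/(-48*(-55)/55 - 40328) = -9898/(-48*1/55*(-55) - 40328) = -9898/(48 - 40328) = -9898/(-40280) = -9898*(-1/40280) = 4949/20140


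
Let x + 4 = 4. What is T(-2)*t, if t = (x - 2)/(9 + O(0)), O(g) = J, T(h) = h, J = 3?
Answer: ⅓ ≈ 0.33333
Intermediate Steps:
x = 0 (x = -4 + 4 = 0)
O(g) = 3
t = -⅙ (t = (0 - 2)/(9 + 3) = -2/12 = -2*1/12 = -⅙ ≈ -0.16667)
T(-2)*t = -2*(-⅙) = ⅓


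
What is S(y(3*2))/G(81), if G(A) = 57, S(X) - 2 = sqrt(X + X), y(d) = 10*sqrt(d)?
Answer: 2/57 + 2*sqrt(5)*6**(1/4)/57 ≈ 0.15788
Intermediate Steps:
S(X) = 2 + sqrt(2)*sqrt(X) (S(X) = 2 + sqrt(X + X) = 2 + sqrt(2*X) = 2 + sqrt(2)*sqrt(X))
S(y(3*2))/G(81) = (2 + sqrt(2)*sqrt(10*sqrt(3*2)))/57 = (2 + sqrt(2)*sqrt(10*sqrt(6)))*(1/57) = (2 + sqrt(2)*(2**(3/4)*3**(1/4)*sqrt(5)))*(1/57) = (2 + 2*sqrt(5)*6**(1/4))*(1/57) = 2/57 + 2*sqrt(5)*6**(1/4)/57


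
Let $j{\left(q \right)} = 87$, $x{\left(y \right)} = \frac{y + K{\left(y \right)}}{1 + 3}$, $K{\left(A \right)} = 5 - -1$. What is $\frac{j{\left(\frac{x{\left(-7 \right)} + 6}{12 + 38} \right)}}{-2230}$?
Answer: $- \frac{87}{2230} \approx -0.039013$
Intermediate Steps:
$K{\left(A \right)} = 6$ ($K{\left(A \right)} = 5 + 1 = 6$)
$x{\left(y \right)} = \frac{3}{2} + \frac{y}{4}$ ($x{\left(y \right)} = \frac{y + 6}{1 + 3} = \frac{6 + y}{4} = \left(6 + y\right) \frac{1}{4} = \frac{3}{2} + \frac{y}{4}$)
$\frac{j{\left(\frac{x{\left(-7 \right)} + 6}{12 + 38} \right)}}{-2230} = \frac{87}{-2230} = 87 \left(- \frac{1}{2230}\right) = - \frac{87}{2230}$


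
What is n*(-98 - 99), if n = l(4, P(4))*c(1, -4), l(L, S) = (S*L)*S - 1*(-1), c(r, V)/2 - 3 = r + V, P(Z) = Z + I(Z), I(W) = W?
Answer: 0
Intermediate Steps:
P(Z) = 2*Z (P(Z) = Z + Z = 2*Z)
c(r, V) = 6 + 2*V + 2*r (c(r, V) = 6 + 2*(r + V) = 6 + 2*(V + r) = 6 + (2*V + 2*r) = 6 + 2*V + 2*r)
l(L, S) = 1 + L*S² (l(L, S) = (L*S)*S + 1 = L*S² + 1 = 1 + L*S²)
n = 0 (n = (1 + 4*(2*4)²)*(6 + 2*(-4) + 2*1) = (1 + 4*8²)*(6 - 8 + 2) = (1 + 4*64)*0 = (1 + 256)*0 = 257*0 = 0)
n*(-98 - 99) = 0*(-98 - 99) = 0*(-197) = 0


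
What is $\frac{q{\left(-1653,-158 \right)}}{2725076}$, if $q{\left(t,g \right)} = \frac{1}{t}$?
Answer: $- \frac{1}{4504550628} \approx -2.22 \cdot 10^{-10}$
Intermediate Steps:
$\frac{q{\left(-1653,-158 \right)}}{2725076} = \frac{1}{\left(-1653\right) 2725076} = \left(- \frac{1}{1653}\right) \frac{1}{2725076} = - \frac{1}{4504550628}$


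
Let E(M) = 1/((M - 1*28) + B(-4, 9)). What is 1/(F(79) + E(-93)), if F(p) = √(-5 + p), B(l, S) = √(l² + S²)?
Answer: (121 - √97)/(-1 + √74*(121 - √97)) ≈ 0.11637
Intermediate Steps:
B(l, S) = √(S² + l²)
E(M) = 1/(-28 + M + √97) (E(M) = 1/((M - 1*28) + √(9² + (-4)²)) = 1/((M - 28) + √(81 + 16)) = 1/((-28 + M) + √97) = 1/(-28 + M + √97))
1/(F(79) + E(-93)) = 1/(√(-5 + 79) + 1/(-28 - 93 + √97)) = 1/(√74 + 1/(-121 + √97))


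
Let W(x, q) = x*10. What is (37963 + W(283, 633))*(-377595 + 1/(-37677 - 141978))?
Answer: -2767267795012718/179655 ≈ -1.5403e+10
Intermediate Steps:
W(x, q) = 10*x
(37963 + W(283, 633))*(-377595 + 1/(-37677 - 141978)) = (37963 + 10*283)*(-377595 + 1/(-37677 - 141978)) = (37963 + 2830)*(-377595 + 1/(-179655)) = 40793*(-377595 - 1/179655) = 40793*(-67836829726/179655) = -2767267795012718/179655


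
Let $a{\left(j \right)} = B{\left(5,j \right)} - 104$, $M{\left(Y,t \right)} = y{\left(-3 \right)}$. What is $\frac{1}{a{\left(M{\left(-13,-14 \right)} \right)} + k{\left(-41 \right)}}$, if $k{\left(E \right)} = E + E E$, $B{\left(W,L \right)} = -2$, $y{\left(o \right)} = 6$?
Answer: $\frac{1}{1534} \approx 0.00065189$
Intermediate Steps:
$M{\left(Y,t \right)} = 6$
$a{\left(j \right)} = -106$ ($a{\left(j \right)} = -2 - 104 = -106$)
$k{\left(E \right)} = E + E^{2}$
$\frac{1}{a{\left(M{\left(-13,-14 \right)} \right)} + k{\left(-41 \right)}} = \frac{1}{-106 - 41 \left(1 - 41\right)} = \frac{1}{-106 - -1640} = \frac{1}{-106 + 1640} = \frac{1}{1534}$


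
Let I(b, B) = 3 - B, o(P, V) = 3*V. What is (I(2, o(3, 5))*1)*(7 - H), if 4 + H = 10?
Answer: -12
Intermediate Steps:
H = 6 (H = -4 + 10 = 6)
(I(2, o(3, 5))*1)*(7 - H) = ((3 - 3*5)*1)*(7 - 1*6) = ((3 - 1*15)*1)*(7 - 6) = ((3 - 15)*1)*1 = -12*1*1 = -12*1 = -12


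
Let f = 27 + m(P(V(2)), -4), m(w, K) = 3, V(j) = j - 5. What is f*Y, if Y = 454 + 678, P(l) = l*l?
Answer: 33960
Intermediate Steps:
V(j) = -5 + j
P(l) = l²
Y = 1132
f = 30 (f = 27 + 3 = 30)
f*Y = 30*1132 = 33960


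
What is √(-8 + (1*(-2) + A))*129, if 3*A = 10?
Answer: 86*I*√15 ≈ 333.08*I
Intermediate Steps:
A = 10/3 (A = (⅓)*10 = 10/3 ≈ 3.3333)
√(-8 + (1*(-2) + A))*129 = √(-8 + (1*(-2) + 10/3))*129 = √(-8 + (-2 + 10/3))*129 = √(-8 + 4/3)*129 = √(-20/3)*129 = (2*I*√15/3)*129 = 86*I*√15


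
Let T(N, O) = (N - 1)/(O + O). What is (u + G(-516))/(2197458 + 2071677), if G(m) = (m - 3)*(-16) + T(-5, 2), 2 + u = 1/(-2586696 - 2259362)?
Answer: 20112352214/10344237909915 ≈ 0.0019443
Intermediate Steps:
T(N, O) = (-1 + N)/(2*O) (T(N, O) = (-1 + N)/((2*O)) = (-1 + N)*(1/(2*O)) = (-1 + N)/(2*O))
u = -9692117/4846058 (u = -2 + 1/(-2586696 - 2259362) = -2 + 1/(-4846058) = -2 - 1/4846058 = -9692117/4846058 ≈ -2.0000)
G(m) = 93/2 - 16*m (G(m) = (m - 3)*(-16) + (½)*(-1 - 5)/2 = (-3 + m)*(-16) + (½)*(½)*(-6) = (48 - 16*m) - 3/2 = 93/2 - 16*m)
(u + G(-516))/(2197458 + 2071677) = (-9692117/4846058 + (93/2 - 16*(-516)))/(2197458 + 2071677) = (-9692117/4846058 + (93/2 + 8256))/4269135 = (-9692117/4846058 + 16605/2)*(1/4269135) = (20112352214/2423029)*(1/4269135) = 20112352214/10344237909915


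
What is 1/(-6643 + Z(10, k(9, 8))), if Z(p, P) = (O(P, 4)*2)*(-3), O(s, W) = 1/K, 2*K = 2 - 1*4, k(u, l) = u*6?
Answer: -1/6637 ≈ -0.00015067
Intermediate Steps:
k(u, l) = 6*u
K = -1 (K = (2 - 1*4)/2 = (2 - 4)/2 = (½)*(-2) = -1)
O(s, W) = -1 (O(s, W) = 1/(-1) = -1)
Z(p, P) = 6 (Z(p, P) = -1*2*(-3) = -2*(-3) = 6)
1/(-6643 + Z(10, k(9, 8))) = 1/(-6643 + 6) = 1/(-6637) = -1/6637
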